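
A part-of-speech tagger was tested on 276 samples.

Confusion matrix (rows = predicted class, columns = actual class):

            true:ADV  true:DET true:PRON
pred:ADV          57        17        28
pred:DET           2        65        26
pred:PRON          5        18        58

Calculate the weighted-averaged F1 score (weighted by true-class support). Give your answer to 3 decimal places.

0.647

Per-class F1 score (2·TP/(2·TP+FP+FN)):
  ADV: TP=57, FP=17+28=45, FN=2+5=7 → 114/166 = 0.6867
  DET: TP=65, FP=2+26=28, FN=17+18=35 → 130/193 = 0.6736
  PRON: TP=58, FP=5+18=23, FN=28+26=54 → 116/193 = 0.6010
Weighted-F1 score = Σ (supportᵢ/N)·F1 scoreᵢ with N=276: (64/276)·0.6867 + (100/276)·0.6736 + (112/276)·0.6010 = 0.647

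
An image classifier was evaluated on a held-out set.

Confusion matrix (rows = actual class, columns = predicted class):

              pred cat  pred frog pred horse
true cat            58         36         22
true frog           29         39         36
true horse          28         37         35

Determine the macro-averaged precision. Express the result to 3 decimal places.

Per-class precision (TP/(TP+FP)):
  cat: TP=58, FP=29+28=57 → 58/115 = 0.5043
  frog: TP=39, FP=36+37=73 → 39/112 = 0.3482
  horse: TP=35, FP=22+36=58 → 35/93 = 0.3763
Macro-precision = mean = (0.5043 + 0.3482 + 0.3763) / 3 = 0.410

0.410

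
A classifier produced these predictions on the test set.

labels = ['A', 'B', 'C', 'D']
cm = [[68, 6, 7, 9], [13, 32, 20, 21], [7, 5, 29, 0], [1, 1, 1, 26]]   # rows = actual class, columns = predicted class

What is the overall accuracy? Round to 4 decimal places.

0.6301

Accuracy = trace / total = (68+32+29+26=155) / 246 = 155/246 = 0.6301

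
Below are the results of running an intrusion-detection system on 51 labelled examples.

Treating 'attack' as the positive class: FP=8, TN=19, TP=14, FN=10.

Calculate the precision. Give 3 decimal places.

0.636

Precision = TP/(TP+FP) = 14/(14+8) = 14/22 = 0.636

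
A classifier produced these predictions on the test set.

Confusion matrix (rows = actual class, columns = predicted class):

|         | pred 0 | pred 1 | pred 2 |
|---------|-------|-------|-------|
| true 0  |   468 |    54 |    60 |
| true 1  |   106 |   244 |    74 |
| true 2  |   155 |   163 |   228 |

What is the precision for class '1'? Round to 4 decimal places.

One-vs-rest for '1': TP = diagonal; FP = other classes predicted '1'; FN = '1' predicted as other.
precision = TP/(TP+FP).
1: TP=244, FP=54+163=217 → 244/461 = 0.52928

0.5293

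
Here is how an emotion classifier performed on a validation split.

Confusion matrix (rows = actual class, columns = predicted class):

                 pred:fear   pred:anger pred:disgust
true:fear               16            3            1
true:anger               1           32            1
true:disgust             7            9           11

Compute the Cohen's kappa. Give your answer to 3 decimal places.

0.579

Observed agreement pₒ = trace/N = 59/81 = 0.7284
Expected agreement pₑ = Σ (rowᵢ·colᵢ)/N² = (20·24 + 34·44 + 27·13)/81² = 0.3547
κ = (pₒ − pₑ)/(1 − pₑ) = (0.7284 − 0.3547)/(1 − 0.3547) = 0.579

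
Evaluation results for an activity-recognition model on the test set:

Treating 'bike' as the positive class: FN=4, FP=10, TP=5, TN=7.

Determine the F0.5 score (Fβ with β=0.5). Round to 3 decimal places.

Fβ = (1+β²)·TP / ((1+β²)·TP + β²·FN + FP), with β²=1/4
= 1.25·5 / (1.25·5 + 0.25·4 + 10) = 0.362

0.362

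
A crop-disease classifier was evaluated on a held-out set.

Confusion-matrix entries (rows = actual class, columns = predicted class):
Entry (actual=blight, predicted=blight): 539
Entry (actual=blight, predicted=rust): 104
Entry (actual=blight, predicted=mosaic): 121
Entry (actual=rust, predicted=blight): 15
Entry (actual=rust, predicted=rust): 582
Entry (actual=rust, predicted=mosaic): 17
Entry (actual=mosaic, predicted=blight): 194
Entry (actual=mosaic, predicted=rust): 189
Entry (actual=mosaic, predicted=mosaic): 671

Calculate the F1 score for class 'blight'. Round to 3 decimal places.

One-vs-rest for 'blight': TP = diagonal; FP = other classes predicted 'blight'; FN = 'blight' predicted as other.
F1 score = 2·TP/(2·TP+FP+FN).
blight: TP=539, FP=15+194=209, FN=104+121=225 → 1078/1512 = 0.7130

0.713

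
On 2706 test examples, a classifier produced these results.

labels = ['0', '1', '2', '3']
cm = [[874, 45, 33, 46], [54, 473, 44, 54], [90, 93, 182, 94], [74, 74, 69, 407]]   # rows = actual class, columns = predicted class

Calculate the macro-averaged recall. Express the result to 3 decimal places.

0.670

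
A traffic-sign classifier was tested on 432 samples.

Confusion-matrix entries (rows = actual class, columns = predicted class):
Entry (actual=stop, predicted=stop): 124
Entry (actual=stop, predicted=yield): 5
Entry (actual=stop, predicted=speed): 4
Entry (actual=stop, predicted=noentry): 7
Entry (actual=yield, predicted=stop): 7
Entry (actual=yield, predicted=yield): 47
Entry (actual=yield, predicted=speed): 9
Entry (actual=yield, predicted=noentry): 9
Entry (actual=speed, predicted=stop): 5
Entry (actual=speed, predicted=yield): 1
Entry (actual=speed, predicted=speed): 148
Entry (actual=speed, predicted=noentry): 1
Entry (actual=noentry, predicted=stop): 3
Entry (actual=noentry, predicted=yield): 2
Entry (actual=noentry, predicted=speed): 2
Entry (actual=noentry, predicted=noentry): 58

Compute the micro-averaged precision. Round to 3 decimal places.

Micro-averaging pools counts across classes: ΣTP=377, ΣFP=55, ΣFN=55.
Micro-precision = TP/(TP+FP) on pooled counts = 0.873 (equals overall accuracy in single-label multiclass).

0.873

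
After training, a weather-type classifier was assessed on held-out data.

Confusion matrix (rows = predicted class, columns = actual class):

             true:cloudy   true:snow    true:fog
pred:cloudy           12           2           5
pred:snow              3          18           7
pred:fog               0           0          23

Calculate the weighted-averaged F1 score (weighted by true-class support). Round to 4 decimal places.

Per-class F1 score (2·TP/(2·TP+FP+FN)):
  cloudy: TP=12, FP=2+5=7, FN=3+0=3 → 24/34 = 0.70588
  snow: TP=18, FP=3+7=10, FN=2+0=2 → 36/48 = 0.75000
  fog: TP=23, FP=0+0=0, FN=5+7=12 → 46/58 = 0.79310
Weighted-F1 score = Σ (supportᵢ/N)·F1 scoreᵢ with N=70: (15/70)·0.70588 + (20/70)·0.75000 + (35/70)·0.79310 = 0.7621

0.7621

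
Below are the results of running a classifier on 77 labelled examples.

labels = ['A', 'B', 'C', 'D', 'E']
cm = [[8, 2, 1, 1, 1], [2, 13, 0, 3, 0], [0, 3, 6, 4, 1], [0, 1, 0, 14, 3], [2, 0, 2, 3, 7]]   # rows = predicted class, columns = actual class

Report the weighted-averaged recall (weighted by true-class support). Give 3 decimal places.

Per-class recall (TP/(TP+FN)):
  A: TP=8, FN=2+0+0+2=4 → 8/12 = 0.6667
  B: TP=13, FN=2+3+1+0=6 → 13/19 = 0.6842
  C: TP=6, FN=1+0+0+2=3 → 6/9 = 0.6667
  D: TP=14, FN=1+3+4+3=11 → 14/25 = 0.5600
  E: TP=7, FN=1+0+1+3=5 → 7/12 = 0.5833
Weighted-recall = Σ (supportᵢ/N)·recallᵢ with N=77: (12/77)·0.6667 + (19/77)·0.6842 + (9/77)·0.6667 + (25/77)·0.5600 + (12/77)·0.5833 = 0.623

0.623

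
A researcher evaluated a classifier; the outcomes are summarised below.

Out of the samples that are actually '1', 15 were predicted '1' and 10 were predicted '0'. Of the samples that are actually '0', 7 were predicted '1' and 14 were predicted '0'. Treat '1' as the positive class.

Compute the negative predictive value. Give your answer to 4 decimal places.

NPV = TN/(TN+FN) = 14/(14+10) = 0.5833

0.5833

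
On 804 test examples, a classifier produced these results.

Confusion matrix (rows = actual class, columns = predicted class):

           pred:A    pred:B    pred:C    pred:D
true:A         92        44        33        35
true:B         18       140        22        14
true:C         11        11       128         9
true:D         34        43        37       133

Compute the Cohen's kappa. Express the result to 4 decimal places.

0.4860

Observed agreement pₒ = trace/N = 493/804 = 0.61318
Expected agreement pₑ = Σ (rowᵢ·colᵢ)/N² = (204·155 + 194·238 + 159·220 + 247·191)/804² = 0.24744
κ = (pₒ − pₑ)/(1 − pₑ) = (0.61318 − 0.24744)/(1 − 0.24744) = 0.4860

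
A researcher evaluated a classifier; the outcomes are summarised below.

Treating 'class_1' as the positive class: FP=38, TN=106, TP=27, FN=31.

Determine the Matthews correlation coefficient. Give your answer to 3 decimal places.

0.195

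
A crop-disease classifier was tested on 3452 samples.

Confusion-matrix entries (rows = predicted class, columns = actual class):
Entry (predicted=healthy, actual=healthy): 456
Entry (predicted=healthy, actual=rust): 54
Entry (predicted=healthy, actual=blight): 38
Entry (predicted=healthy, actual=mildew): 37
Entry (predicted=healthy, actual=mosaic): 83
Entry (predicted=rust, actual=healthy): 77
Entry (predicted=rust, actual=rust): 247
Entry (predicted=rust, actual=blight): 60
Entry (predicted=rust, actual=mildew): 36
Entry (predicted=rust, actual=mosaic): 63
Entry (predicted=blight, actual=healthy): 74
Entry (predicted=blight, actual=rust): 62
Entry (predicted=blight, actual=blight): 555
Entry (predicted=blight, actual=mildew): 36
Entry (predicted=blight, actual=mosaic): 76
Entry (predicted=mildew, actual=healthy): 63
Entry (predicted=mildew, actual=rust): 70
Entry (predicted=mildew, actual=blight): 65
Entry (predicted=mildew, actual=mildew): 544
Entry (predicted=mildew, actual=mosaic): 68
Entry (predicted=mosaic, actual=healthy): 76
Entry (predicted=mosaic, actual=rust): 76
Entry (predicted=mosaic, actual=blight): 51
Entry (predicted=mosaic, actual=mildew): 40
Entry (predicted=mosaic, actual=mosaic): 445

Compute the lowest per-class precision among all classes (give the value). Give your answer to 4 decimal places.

Per-class precision (TP/(TP+FP)):
  healthy: TP=456, FP=54+38+37+83=212 → 456/668 = 0.68263
  rust: TP=247, FP=77+60+36+63=236 → 247/483 = 0.51139
  blight: TP=555, FP=74+62+36+76=248 → 555/803 = 0.69116
  mildew: TP=544, FP=63+70+65+68=266 → 544/810 = 0.67160
  mosaic: TP=445, FP=76+76+51+40=243 → 445/688 = 0.64680
Lowest is class 'rust' with precision = 0.5114.

0.5114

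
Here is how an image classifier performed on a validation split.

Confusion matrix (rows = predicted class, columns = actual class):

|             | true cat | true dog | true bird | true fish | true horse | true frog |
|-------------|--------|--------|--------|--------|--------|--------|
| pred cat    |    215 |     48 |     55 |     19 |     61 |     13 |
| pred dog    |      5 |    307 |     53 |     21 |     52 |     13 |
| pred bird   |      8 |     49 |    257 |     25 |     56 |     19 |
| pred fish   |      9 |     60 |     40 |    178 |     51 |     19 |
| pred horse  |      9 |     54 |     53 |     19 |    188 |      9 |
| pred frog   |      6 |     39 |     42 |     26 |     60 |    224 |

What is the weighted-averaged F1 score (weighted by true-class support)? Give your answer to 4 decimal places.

0.5735

Per-class F1 score (2·TP/(2·TP+FP+FN)):
  cat: TP=215, FP=48+55+19+61+13=196, FN=5+8+9+9+6=37 → 430/663 = 0.64857
  dog: TP=307, FP=5+53+21+52+13=144, FN=48+49+60+54+39=250 → 614/1008 = 0.60913
  bird: TP=257, FP=8+49+25+56+19=157, FN=55+53+40+53+42=243 → 514/914 = 0.56236
  fish: TP=178, FP=9+60+40+51+19=179, FN=19+21+25+19+26=110 → 356/645 = 0.55194
  horse: TP=188, FP=9+54+53+19+9=144, FN=61+52+56+51+60=280 → 376/800 = 0.47000
  frog: TP=224, FP=6+39+42+26+60=173, FN=13+13+19+19+9=73 → 448/694 = 0.64553
Weighted-F1 score = Σ (supportᵢ/N)·F1 scoreᵢ with N=2362: (252/2362)·0.64857 + (557/2362)·0.60913 + (500/2362)·0.56236 + (288/2362)·0.55194 + (468/2362)·0.47000 + (297/2362)·0.64553 = 0.5735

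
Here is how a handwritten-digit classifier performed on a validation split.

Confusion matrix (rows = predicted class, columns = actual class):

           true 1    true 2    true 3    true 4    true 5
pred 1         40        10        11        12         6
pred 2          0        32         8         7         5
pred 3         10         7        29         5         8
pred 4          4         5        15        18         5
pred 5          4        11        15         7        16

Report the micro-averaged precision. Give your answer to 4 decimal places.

Micro-averaging pools counts across classes: ΣTP=135, ΣFP=155, ΣFN=155.
Micro-precision = TP/(TP+FP) on pooled counts = 0.4655 (equals overall accuracy in single-label multiclass).

0.4655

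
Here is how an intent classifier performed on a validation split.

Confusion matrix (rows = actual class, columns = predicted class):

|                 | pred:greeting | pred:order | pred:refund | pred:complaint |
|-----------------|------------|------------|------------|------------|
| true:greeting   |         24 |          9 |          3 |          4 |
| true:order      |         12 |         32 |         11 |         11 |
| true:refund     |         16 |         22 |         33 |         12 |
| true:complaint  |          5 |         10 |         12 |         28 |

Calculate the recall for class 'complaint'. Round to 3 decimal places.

0.509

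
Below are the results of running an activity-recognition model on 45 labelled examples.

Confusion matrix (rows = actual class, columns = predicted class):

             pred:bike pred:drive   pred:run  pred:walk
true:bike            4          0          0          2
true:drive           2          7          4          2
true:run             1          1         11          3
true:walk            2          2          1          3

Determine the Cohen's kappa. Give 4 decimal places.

Observed agreement pₒ = trace/N = 25/45 = 0.55556
Expected agreement pₑ = Σ (rowᵢ·colᵢ)/N² = (6·9 + 15·10 + 16·16 + 8·10)/45² = 0.26667
κ = (pₒ − pₑ)/(1 − pₑ) = (0.55556 − 0.26667)/(1 − 0.26667) = 0.3939

0.3939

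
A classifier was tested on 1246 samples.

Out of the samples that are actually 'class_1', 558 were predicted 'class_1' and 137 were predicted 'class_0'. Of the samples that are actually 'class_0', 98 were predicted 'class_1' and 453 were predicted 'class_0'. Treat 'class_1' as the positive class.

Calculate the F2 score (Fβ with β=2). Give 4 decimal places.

Fβ = (1+β²)·TP / ((1+β²)·TP + β²·FN + FP), with β²=4
= 5·558 / (5·558 + 4·137 + 98) = 0.8120

0.8120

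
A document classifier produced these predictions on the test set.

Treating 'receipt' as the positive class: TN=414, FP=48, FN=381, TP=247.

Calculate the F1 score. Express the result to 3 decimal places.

Precision = TP/(TP+FP) = 247/295 = 0.8373
Recall = TP/(TP+FN) = 247/628 = 0.3933
F1 = 2·TP/(2·TP+FP+FN) = 494/923 = 0.535

0.535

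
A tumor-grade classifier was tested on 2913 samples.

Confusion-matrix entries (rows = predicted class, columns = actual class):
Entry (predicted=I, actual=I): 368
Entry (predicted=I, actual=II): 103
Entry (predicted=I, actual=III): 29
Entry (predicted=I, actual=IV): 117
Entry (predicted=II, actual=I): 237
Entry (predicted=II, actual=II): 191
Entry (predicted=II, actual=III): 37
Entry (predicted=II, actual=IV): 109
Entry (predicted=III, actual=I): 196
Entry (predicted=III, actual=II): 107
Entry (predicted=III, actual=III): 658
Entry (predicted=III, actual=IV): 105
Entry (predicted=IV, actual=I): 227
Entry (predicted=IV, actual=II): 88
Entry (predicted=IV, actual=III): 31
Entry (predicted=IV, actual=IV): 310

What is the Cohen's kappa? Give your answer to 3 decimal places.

0.364

Observed agreement pₒ = trace/N = 1527/2913 = 0.5242
Expected agreement pₑ = Σ (rowᵢ·colᵢ)/N² = (1028·617 + 489·574 + 755·1066 + 641·656)/2913² = 0.2522
κ = (pₒ − pₑ)/(1 − pₑ) = (0.5242 − 0.2522)/(1 − 0.2522) = 0.364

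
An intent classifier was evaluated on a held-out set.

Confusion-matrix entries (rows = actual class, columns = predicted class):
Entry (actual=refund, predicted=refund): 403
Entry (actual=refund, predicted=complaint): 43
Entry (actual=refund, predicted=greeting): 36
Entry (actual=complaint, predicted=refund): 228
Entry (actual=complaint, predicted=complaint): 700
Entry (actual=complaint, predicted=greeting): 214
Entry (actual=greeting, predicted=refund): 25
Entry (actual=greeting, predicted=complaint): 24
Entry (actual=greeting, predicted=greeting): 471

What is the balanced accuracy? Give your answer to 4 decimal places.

Balanced accuracy = mean of per-class recall.
  refund: recall = 403/482 = 0.83610
  complaint: recall = 700/1142 = 0.61296
  greeting: recall = 471/520 = 0.90577
Mean = (0.83610 + 0.61296 + 0.90577) / 3 = 0.7849

0.7849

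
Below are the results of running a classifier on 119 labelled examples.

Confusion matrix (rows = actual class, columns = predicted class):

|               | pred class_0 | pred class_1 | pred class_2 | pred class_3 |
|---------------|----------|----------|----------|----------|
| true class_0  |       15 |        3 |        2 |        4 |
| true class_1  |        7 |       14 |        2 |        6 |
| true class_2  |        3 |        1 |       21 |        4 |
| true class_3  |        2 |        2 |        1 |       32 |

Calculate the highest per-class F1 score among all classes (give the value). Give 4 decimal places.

Per-class F1 score (2·TP/(2·TP+FP+FN)):
  class_0: TP=15, FP=7+3+2=12, FN=3+2+4=9 → 30/51 = 0.58824
  class_1: TP=14, FP=3+1+2=6, FN=7+2+6=15 → 28/49 = 0.57143
  class_2: TP=21, FP=2+2+1=5, FN=3+1+4=8 → 42/55 = 0.76364
  class_3: TP=32, FP=4+6+4=14, FN=2+2+1=5 → 64/83 = 0.77108
Highest is class 'class_3' with F1 score = 0.7711.

0.7711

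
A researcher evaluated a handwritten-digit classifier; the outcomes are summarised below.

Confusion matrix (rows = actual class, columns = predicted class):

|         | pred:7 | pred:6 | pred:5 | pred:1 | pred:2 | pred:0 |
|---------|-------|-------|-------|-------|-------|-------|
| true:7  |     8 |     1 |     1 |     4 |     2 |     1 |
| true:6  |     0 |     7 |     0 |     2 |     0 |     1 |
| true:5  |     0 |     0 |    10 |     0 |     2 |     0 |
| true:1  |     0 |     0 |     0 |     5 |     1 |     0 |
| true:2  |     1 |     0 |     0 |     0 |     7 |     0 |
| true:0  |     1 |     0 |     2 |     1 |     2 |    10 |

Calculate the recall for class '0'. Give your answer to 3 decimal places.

0.625

Take TP from the diagonal, FP from the rest of the '0' prediction marginal, FN from the rest of the '0' actual marginal.
recall = TP/(TP+FN).
0: TP=10, FN=1+0+2+1+2=6 → 10/16 = 0.6250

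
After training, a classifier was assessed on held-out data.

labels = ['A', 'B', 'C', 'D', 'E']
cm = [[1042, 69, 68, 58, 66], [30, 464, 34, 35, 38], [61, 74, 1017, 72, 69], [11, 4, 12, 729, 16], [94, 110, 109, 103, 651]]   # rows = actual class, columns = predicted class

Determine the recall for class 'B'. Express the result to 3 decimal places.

recall = TP/(TP+FN).
B: TP=464, FN=30+34+35+38=137 → 464/601 = 0.7720

0.772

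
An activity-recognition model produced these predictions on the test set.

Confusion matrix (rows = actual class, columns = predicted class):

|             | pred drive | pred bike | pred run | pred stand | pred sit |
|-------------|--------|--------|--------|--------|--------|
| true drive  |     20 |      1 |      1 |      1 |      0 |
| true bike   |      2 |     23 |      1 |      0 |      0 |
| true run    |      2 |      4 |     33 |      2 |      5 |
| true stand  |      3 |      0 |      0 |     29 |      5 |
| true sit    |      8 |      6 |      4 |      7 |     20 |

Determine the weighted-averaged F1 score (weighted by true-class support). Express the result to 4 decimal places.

0.6992

Per-class F1 score (2·TP/(2·TP+FP+FN)):
  drive: TP=20, FP=2+2+3+8=15, FN=1+1+1+0=3 → 40/58 = 0.68966
  bike: TP=23, FP=1+4+0+6=11, FN=2+1+0+0=3 → 46/60 = 0.76667
  run: TP=33, FP=1+1+0+4=6, FN=2+4+2+5=13 → 66/85 = 0.77647
  stand: TP=29, FP=1+0+2+7=10, FN=3+0+0+5=8 → 58/76 = 0.76316
  sit: TP=20, FP=0+0+5+5=10, FN=8+6+4+7=25 → 40/75 = 0.53333
Weighted-F1 score = Σ (supportᵢ/N)·F1 scoreᵢ with N=177: (23/177)·0.68966 + (26/177)·0.76667 + (46/177)·0.77647 + (37/177)·0.76316 + (45/177)·0.53333 = 0.6992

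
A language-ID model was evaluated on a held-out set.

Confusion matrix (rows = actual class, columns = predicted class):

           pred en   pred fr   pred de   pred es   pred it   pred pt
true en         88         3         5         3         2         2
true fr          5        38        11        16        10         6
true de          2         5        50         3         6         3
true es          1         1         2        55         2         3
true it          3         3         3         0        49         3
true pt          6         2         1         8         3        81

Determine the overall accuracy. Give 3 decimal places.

Accuracy = trace / total = (88+38+50+55+49+81=361) / 484 = 361/484 = 0.746

0.746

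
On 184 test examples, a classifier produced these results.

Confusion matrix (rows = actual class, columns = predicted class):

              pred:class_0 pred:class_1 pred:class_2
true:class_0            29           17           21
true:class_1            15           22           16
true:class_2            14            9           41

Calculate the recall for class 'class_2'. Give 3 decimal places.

0.641

Treat 'class_2' as positive and all other classes as negative.
recall = TP/(TP+FN).
class_2: TP=41, FN=14+9=23 → 41/64 = 0.6406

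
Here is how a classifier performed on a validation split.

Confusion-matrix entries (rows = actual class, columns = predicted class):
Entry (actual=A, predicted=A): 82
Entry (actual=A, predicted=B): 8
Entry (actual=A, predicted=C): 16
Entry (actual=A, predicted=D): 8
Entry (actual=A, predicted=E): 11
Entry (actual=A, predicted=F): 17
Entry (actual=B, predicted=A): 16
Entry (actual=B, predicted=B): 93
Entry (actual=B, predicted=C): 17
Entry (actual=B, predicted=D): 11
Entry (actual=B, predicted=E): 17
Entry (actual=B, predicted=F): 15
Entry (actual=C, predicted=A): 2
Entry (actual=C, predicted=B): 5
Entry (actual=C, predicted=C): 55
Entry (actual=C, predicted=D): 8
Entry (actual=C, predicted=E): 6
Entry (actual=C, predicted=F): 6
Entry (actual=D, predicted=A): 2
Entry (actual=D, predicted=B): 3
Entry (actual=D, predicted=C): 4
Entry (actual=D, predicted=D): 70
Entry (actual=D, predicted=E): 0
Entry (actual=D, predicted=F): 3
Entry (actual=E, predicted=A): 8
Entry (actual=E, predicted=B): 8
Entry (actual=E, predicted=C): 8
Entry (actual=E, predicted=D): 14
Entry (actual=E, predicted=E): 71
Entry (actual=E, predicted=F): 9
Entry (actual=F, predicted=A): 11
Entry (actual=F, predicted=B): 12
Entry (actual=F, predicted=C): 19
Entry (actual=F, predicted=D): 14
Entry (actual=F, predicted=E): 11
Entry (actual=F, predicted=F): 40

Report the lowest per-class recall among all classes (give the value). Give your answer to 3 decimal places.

Per-class recall (TP/(TP+FN)):
  A: TP=82, FN=8+16+8+11+17=60 → 82/142 = 0.5775
  B: TP=93, FN=16+17+11+17+15=76 → 93/169 = 0.5503
  C: TP=55, FN=2+5+8+6+6=27 → 55/82 = 0.6707
  D: TP=70, FN=2+3+4+0+3=12 → 70/82 = 0.8537
  E: TP=71, FN=8+8+8+14+9=47 → 71/118 = 0.6017
  F: TP=40, FN=11+12+19+14+11=67 → 40/107 = 0.3738
Lowest is class 'F' with recall = 0.374.

0.374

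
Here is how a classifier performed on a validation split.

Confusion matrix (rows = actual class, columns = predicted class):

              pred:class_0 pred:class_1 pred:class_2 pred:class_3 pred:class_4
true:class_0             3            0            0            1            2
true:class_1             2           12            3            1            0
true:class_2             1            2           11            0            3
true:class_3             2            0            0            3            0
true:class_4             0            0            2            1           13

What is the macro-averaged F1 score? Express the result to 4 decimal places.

0.6311

Per-class F1 score (2·TP/(2·TP+FP+FN)):
  class_0: TP=3, FP=2+1+2+0=5, FN=0+0+1+2=3 → 6/14 = 0.42857
  class_1: TP=12, FP=0+2+0+0=2, FN=2+3+1+0=6 → 24/32 = 0.75000
  class_2: TP=11, FP=0+3+0+2=5, FN=1+2+0+3=6 → 22/33 = 0.66667
  class_3: TP=3, FP=1+1+0+1=3, FN=2+0+0+0=2 → 6/11 = 0.54545
  class_4: TP=13, FP=2+0+3+0=5, FN=0+0+2+1=3 → 26/34 = 0.76471
Macro-F1 score = mean = (0.42857 + 0.75000 + 0.66667 + 0.54545 + 0.76471) / 5 = 0.6311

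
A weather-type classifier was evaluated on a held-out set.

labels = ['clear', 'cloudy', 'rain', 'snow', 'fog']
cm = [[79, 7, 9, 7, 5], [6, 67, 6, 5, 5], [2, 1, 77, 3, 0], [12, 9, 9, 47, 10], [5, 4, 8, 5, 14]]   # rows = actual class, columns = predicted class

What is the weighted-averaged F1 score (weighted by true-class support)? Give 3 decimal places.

0.700

Per-class F1 score (2·TP/(2·TP+FP+FN)):
  clear: TP=79, FP=6+2+12+5=25, FN=7+9+7+5=28 → 158/211 = 0.7488
  cloudy: TP=67, FP=7+1+9+4=21, FN=6+6+5+5=22 → 134/177 = 0.7571
  rain: TP=77, FP=9+6+9+8=32, FN=2+1+3+0=6 → 154/192 = 0.8021
  snow: TP=47, FP=7+5+3+5=20, FN=12+9+9+10=40 → 94/154 = 0.6104
  fog: TP=14, FP=5+5+0+10=20, FN=5+4+8+5=22 → 28/70 = 0.4000
Weighted-F1 score = Σ (supportᵢ/N)·F1 scoreᵢ with N=402: (107/402)·0.7488 + (89/402)·0.7571 + (83/402)·0.8021 + (87/402)·0.6104 + (36/402)·0.4000 = 0.700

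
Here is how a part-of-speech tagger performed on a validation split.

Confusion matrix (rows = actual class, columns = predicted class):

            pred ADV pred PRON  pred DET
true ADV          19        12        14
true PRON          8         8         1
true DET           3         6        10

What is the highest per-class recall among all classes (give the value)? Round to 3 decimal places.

Per-class recall (TP/(TP+FN)):
  ADV: TP=19, FN=12+14=26 → 19/45 = 0.4222
  PRON: TP=8, FN=8+1=9 → 8/17 = 0.4706
  DET: TP=10, FN=3+6=9 → 10/19 = 0.5263
Highest is class 'DET' with recall = 0.526.

0.526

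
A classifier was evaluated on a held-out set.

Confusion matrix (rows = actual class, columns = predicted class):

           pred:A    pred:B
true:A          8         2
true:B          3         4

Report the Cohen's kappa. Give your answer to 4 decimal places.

0.3796

Observed agreement pₒ = trace/N = 12/17 = 0.70588
Expected agreement pₑ = Σ (rowᵢ·colᵢ)/N² = (10·11 + 7·6)/17² = 0.52595
κ = (pₒ − pₑ)/(1 − pₑ) = (0.70588 − 0.52595)/(1 − 0.52595) = 0.3796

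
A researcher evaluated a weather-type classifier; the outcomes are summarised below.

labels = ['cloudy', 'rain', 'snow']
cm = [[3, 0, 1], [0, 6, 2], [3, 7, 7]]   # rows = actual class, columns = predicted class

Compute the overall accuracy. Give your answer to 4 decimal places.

Accuracy = trace / total = (3+6+7=16) / 29 = 16/29 = 0.5517

0.5517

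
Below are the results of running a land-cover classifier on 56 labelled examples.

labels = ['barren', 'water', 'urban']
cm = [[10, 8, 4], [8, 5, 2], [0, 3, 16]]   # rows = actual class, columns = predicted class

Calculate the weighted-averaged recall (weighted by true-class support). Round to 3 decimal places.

Per-class recall (TP/(TP+FN)):
  barren: TP=10, FN=8+4=12 → 10/22 = 0.4545
  water: TP=5, FN=8+2=10 → 5/15 = 0.3333
  urban: TP=16, FN=0+3=3 → 16/19 = 0.8421
Weighted-recall = Σ (supportᵢ/N)·recallᵢ with N=56: (22/56)·0.4545 + (15/56)·0.3333 + (19/56)·0.8421 = 0.554

0.554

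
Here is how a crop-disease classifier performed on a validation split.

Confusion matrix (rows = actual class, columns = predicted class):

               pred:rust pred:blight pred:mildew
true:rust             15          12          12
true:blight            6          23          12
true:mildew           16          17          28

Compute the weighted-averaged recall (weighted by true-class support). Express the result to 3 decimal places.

0.468

Per-class recall (TP/(TP+FN)):
  rust: TP=15, FN=12+12=24 → 15/39 = 0.3846
  blight: TP=23, FN=6+12=18 → 23/41 = 0.5610
  mildew: TP=28, FN=16+17=33 → 28/61 = 0.4590
Weighted-recall = Σ (supportᵢ/N)·recallᵢ with N=141: (39/141)·0.3846 + (41/141)·0.5610 + (61/141)·0.4590 = 0.468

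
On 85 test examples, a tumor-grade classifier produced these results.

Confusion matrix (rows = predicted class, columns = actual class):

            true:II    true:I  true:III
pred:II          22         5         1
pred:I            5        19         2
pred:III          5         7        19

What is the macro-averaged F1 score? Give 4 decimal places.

Per-class F1 score (2·TP/(2·TP+FP+FN)):
  II: TP=22, FP=5+1=6, FN=5+5=10 → 44/60 = 0.73333
  I: TP=19, FP=5+2=7, FN=5+7=12 → 38/57 = 0.66667
  III: TP=19, FP=5+7=12, FN=1+2=3 → 38/53 = 0.71698
Macro-F1 score = mean = (0.73333 + 0.66667 + 0.71698) / 3 = 0.7057

0.7057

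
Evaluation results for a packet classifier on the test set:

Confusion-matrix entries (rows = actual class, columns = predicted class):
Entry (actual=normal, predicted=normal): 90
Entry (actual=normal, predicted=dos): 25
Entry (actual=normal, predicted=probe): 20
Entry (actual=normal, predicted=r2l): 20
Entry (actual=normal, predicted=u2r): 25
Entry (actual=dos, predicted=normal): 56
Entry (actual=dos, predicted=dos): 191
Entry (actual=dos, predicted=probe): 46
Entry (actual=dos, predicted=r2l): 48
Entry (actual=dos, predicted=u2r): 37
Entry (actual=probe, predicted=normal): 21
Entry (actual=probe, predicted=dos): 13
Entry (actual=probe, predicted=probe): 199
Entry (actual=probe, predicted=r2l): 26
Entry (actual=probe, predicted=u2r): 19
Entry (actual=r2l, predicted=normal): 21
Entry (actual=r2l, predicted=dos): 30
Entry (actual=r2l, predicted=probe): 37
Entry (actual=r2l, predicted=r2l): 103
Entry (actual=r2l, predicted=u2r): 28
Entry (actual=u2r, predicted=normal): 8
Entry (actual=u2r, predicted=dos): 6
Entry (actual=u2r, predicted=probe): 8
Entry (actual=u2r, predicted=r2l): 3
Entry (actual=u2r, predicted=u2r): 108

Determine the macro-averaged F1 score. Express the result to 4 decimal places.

0.5717

Per-class F1 score (2·TP/(2·TP+FP+FN)):
  normal: TP=90, FP=56+21+21+8=106, FN=25+20+20+25=90 → 180/376 = 0.47872
  dos: TP=191, FP=25+13+30+6=74, FN=56+46+48+37=187 → 382/643 = 0.59409
  probe: TP=199, FP=20+46+37+8=111, FN=21+13+26+19=79 → 398/588 = 0.67687
  r2l: TP=103, FP=20+48+26+3=97, FN=21+30+37+28=116 → 206/419 = 0.49165
  u2r: TP=108, FP=25+37+19+28=109, FN=8+6+8+3=25 → 216/350 = 0.61714
Macro-F1 score = mean = (0.47872 + 0.59409 + 0.67687 + 0.49165 + 0.61714) / 5 = 0.5717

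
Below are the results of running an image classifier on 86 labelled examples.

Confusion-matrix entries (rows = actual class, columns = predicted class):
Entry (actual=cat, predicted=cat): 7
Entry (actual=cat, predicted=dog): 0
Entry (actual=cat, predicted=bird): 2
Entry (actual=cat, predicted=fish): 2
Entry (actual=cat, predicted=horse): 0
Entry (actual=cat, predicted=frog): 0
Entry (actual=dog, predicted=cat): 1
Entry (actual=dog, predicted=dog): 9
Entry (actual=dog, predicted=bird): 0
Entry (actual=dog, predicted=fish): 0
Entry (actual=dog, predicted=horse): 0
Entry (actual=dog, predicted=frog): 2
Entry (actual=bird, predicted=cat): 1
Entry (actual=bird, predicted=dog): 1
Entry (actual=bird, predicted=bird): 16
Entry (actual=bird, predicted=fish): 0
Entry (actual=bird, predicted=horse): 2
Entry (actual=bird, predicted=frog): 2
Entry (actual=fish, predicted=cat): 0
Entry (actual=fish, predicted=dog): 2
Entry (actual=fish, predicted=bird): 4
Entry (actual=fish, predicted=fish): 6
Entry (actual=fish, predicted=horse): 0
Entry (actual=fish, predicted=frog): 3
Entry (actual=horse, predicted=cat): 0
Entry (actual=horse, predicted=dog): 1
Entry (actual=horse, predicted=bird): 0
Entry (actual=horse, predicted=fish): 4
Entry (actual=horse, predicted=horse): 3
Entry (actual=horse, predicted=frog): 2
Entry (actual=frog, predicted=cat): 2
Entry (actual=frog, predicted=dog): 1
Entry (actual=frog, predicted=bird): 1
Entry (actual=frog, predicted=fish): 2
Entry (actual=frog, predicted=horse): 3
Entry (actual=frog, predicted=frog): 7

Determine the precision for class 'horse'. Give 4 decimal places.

One-vs-rest for 'horse': TP = diagonal; FP = other classes predicted 'horse'; FN = 'horse' predicted as other.
precision = TP/(TP+FP).
horse: TP=3, FP=0+0+2+0+3=5 → 3/8 = 0.37500

0.3750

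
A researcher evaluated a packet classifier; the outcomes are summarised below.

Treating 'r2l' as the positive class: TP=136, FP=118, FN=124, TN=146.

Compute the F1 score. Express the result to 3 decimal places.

0.529

Precision = TP/(TP+FP) = 136/254 = 0.5354
Recall = TP/(TP+FN) = 136/260 = 0.5231
F1 = 2·TP/(2·TP+FP+FN) = 272/514 = 0.529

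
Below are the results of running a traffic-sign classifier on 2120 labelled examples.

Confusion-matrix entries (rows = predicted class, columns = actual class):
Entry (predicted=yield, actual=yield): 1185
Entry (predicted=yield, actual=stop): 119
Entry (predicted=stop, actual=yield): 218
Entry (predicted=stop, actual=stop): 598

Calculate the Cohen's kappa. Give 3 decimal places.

Observed agreement pₒ = trace/N = 1783/2120 = 0.8410
Expected agreement pₑ = Σ (rowᵢ·colᵢ)/N² = (1403·1304 + 717·816)/2120² = 0.5372
κ = (pₒ − pₑ)/(1 − pₑ) = (0.8410 − 0.5372)/(1 − 0.5372) = 0.656

0.656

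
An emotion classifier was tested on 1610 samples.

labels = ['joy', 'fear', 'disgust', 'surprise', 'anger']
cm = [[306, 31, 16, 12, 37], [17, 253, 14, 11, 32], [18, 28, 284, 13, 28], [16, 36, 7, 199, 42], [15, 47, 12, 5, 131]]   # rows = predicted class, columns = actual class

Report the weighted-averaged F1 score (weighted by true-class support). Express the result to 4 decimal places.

Per-class F1 score (2·TP/(2·TP+FP+FN)):
  joy: TP=306, FP=31+16+12+37=96, FN=17+18+16+15=66 → 612/774 = 0.79070
  fear: TP=253, FP=17+14+11+32=74, FN=31+28+36+47=142 → 506/722 = 0.70083
  disgust: TP=284, FP=18+28+13+28=87, FN=16+14+7+12=49 → 568/704 = 0.80682
  surprise: TP=199, FP=16+36+7+42=101, FN=12+11+13+5=41 → 398/540 = 0.73704
  anger: TP=131, FP=15+47+12+5=79, FN=37+32+28+42=139 → 262/480 = 0.54583
Weighted-F1 score = Σ (supportᵢ/N)·F1 scoreᵢ with N=1610: (372/1610)·0.79070 + (395/1610)·0.70083 + (333/1610)·0.80682 + (240/1610)·0.73704 + (270/1610)·0.54583 = 0.7229

0.7229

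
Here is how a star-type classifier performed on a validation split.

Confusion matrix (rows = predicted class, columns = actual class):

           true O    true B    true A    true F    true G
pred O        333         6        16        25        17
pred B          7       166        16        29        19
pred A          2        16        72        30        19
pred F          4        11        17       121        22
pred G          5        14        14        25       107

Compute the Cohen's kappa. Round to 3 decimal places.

0.636

Observed agreement pₒ = trace/N = 799/1113 = 0.7179
Expected agreement pₑ = Σ (rowᵢ·colᵢ)/N² = (351·397 + 213·237 + 135·139 + 230·175 + 184·165)/1113² = 0.2254
κ = (pₒ − pₑ)/(1 − pₑ) = (0.7179 − 0.2254)/(1 − 0.2254) = 0.636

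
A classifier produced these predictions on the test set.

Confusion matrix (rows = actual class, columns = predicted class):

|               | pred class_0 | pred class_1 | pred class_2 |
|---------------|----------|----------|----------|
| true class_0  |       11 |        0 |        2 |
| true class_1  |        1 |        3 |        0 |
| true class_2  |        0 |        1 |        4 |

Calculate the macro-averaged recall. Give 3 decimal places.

Per-class recall (TP/(TP+FN)):
  class_0: TP=11, FN=0+2=2 → 11/13 = 0.8462
  class_1: TP=3, FN=1+0=1 → 3/4 = 0.7500
  class_2: TP=4, FN=0+1=1 → 4/5 = 0.8000
Macro-recall = mean = (0.8462 + 0.7500 + 0.8000) / 3 = 0.799

0.799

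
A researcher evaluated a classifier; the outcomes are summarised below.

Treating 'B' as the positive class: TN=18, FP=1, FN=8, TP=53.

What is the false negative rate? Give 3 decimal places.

0.131

FNR = FN/(FN+TP) = 8/(8+53) = 0.131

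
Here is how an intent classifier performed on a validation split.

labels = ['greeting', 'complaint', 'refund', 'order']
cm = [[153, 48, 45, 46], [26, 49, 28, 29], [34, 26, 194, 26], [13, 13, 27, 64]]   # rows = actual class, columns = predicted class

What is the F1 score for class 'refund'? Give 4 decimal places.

F1 score = 2·TP/(2·TP+FP+FN).
refund: TP=194, FP=45+28+27=100, FN=34+26+26=86 → 388/574 = 0.67596

0.6760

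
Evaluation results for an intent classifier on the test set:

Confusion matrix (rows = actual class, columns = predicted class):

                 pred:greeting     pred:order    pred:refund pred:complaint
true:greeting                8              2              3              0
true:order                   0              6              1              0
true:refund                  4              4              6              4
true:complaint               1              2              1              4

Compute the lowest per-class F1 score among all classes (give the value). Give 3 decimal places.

Per-class F1 score (2·TP/(2·TP+FP+FN)):
  greeting: TP=8, FP=0+4+1=5, FN=2+3+0=5 → 16/26 = 0.6154
  order: TP=6, FP=2+4+2=8, FN=0+1+0=1 → 12/21 = 0.5714
  refund: TP=6, FP=3+1+1=5, FN=4+4+4=12 → 12/29 = 0.4138
  complaint: TP=4, FP=0+0+4=4, FN=1+2+1=4 → 8/16 = 0.5000
Lowest is class 'refund' with F1 score = 0.414.

0.414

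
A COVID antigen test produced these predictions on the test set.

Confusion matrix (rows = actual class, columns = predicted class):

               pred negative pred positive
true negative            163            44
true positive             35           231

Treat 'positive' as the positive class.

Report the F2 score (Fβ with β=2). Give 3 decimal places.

0.863

Fβ = (1+β²)·TP / ((1+β²)·TP + β²·FN + FP), with β²=4
= 5·231 / (5·231 + 4·35 + 44) = 0.863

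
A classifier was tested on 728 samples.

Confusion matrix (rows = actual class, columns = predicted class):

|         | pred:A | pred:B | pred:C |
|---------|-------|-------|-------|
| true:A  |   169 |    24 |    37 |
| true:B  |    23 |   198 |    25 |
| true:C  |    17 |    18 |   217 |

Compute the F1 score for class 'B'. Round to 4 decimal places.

0.8148

Treat 'B' as positive and all other classes as negative.
F1 score = 2·TP/(2·TP+FP+FN).
B: TP=198, FP=24+18=42, FN=23+25=48 → 396/486 = 0.81481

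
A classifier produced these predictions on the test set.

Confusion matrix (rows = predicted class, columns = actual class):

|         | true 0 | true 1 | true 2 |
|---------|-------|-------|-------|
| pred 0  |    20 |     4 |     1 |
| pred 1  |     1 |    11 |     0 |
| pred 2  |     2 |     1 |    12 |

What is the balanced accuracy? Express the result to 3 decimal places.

Balanced accuracy = mean of per-class recall.
  0: recall = 20/23 = 0.8696
  1: recall = 11/16 = 0.6875
  2: recall = 12/13 = 0.9231
Mean = (0.8696 + 0.6875 + 0.9231) / 3 = 0.827

0.827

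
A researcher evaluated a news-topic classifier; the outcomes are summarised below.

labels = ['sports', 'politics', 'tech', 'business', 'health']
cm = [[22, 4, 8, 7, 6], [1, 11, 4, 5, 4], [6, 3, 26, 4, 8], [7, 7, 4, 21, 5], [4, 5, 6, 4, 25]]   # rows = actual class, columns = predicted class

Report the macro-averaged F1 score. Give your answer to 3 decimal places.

Per-class F1 score (2·TP/(2·TP+FP+FN)):
  sports: TP=22, FP=1+6+7+4=18, FN=4+8+7+6=25 → 44/87 = 0.5057
  politics: TP=11, FP=4+3+7+5=19, FN=1+4+5+4=14 → 22/55 = 0.4000
  tech: TP=26, FP=8+4+4+6=22, FN=6+3+4+8=21 → 52/95 = 0.5474
  business: TP=21, FP=7+5+4+4=20, FN=7+7+4+5=23 → 42/85 = 0.4941
  health: TP=25, FP=6+4+8+5=23, FN=4+5+6+4=19 → 50/92 = 0.5435
Macro-F1 score = mean = (0.5057 + 0.4000 + 0.5474 + 0.4941 + 0.5435) / 5 = 0.498

0.498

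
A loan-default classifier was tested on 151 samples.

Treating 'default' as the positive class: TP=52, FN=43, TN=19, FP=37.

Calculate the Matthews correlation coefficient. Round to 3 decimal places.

MCC = (TP·TN − FP·FN) / √((TP+FP)(TP+FN)(TN+FP)(TN+FN))
Numerator = 52·19 − 37·43 = -603
Denominator = √(89·95·56·62) = √29355760 = 5418.0956
MCC = -603 / 5418.0956 = -0.111

-0.111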